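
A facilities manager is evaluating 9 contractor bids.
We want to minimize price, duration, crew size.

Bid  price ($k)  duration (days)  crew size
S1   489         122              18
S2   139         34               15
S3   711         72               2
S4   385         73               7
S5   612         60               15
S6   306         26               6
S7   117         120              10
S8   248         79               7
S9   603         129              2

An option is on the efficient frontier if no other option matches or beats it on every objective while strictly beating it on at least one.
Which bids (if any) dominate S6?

none

S1: worse on price (489 vs 306).
S2: worse on duration (34 vs 26).
S3: worse on price (711 vs 306).
S4: worse on price (385 vs 306).
S5: worse on price (612 vs 306).
S7: worse on duration (120 vs 26).
S8: worse on duration (79 vs 26).
S9: worse on price (603 vs 306).
No option dominates S6.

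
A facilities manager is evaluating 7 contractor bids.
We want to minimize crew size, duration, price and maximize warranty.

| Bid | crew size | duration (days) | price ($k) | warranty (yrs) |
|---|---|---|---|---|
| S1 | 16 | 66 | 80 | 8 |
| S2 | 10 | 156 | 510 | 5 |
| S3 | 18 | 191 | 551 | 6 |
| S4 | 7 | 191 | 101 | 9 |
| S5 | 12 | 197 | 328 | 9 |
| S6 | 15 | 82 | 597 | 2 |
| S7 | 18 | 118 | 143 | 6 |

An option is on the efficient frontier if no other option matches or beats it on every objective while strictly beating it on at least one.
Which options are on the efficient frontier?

S1: not dominated (best duration).
S2: not dominated.
S3: dominated by S1 (crew size 16≤18, duration 66≤191, price 80≤551, warranty 8≥6).
S4: not dominated (best crew size).
S5: dominated by S4 (crew size 7≤12, duration 191≤197, price 101≤328, warranty 9≥9).
S6: not dominated.
S7: dominated by S1 (crew size 16≤18, duration 66≤118, price 80≤143, warranty 8≥6).

S1, S2, S4, S6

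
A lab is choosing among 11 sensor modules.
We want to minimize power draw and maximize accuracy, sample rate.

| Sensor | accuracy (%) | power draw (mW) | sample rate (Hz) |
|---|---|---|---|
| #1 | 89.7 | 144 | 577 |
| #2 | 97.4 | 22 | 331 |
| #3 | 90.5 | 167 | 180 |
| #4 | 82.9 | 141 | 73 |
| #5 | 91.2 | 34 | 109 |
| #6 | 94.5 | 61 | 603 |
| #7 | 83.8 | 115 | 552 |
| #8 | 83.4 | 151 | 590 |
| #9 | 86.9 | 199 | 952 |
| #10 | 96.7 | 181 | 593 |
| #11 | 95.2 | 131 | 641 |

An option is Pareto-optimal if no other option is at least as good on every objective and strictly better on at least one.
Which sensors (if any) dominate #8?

#6: accuracy 94.5≥83.4, power draw 61≤151, sample rate 603≥590 — dominates #8.
#11: accuracy 95.2≥83.4, power draw 131≤151, sample rate 641≥590 — dominates #8.
Others (#1, #2, #3, #4, #5, #7, #9, #10) are each worse than #8 on at least one objective.

#6, #11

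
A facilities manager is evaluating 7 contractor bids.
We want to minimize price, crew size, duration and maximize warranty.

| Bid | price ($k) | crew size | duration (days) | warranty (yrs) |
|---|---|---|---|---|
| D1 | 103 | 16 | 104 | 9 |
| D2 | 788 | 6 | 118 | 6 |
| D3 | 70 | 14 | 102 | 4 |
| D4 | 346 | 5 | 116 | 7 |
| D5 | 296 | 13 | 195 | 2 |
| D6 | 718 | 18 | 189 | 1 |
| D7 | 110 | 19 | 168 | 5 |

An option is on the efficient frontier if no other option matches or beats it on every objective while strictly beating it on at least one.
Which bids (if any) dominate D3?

none

D1: worse on price (103 vs 70).
D2: worse on price (788 vs 70).
D4: worse on price (346 vs 70).
D5: worse on price (296 vs 70).
D6: worse on price (718 vs 70).
D7: worse on price (110 vs 70).
No option dominates D3.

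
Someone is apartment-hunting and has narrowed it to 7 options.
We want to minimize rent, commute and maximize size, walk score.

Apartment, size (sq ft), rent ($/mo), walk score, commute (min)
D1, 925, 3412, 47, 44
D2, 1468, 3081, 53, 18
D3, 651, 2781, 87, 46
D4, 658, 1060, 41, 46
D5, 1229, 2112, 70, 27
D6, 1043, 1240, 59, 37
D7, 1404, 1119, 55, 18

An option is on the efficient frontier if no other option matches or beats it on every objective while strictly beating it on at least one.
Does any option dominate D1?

D2 vs D1: size 1468≥925, rent 3081≤3412, walk score 53≥47, commute 18≤44 — D2 is at least as good on every objective and strictly better on at least one, so D2 dominates D1.

Yes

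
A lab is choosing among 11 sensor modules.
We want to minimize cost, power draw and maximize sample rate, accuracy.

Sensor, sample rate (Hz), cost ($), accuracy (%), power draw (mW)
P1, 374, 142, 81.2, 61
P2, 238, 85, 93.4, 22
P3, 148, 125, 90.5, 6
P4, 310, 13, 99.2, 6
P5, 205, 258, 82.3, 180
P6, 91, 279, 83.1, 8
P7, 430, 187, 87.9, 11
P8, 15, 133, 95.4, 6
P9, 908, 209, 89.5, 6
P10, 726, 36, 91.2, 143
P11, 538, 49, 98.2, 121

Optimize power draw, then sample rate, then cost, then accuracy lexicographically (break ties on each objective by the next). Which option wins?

First minimize power draw: best is 6, kept {P3, P4, P8, P9}.
Then maximize sample rate: best is 908, kept {P9}.

P9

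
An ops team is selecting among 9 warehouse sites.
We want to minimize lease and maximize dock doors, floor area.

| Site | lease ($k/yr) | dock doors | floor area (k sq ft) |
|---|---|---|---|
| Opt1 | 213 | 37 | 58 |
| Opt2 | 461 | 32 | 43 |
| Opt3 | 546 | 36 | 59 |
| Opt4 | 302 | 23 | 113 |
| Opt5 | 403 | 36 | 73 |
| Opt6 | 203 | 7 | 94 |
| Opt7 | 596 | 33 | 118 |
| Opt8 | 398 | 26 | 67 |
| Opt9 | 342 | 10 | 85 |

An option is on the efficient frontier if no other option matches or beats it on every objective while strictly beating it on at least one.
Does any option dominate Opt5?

Opt1: worse on floor area (58 vs 73).
Opt2: worse on lease (461 vs 403).
Opt3: worse on lease (546 vs 403).
Opt4: worse on dock doors (23 vs 36).
Opt6: worse on dock doors (7 vs 36).
Opt7: worse on lease (596 vs 403).
Opt8: worse on dock doors (26 vs 36).
Opt9: worse on dock doors (10 vs 36).
No option is at least as good as Opt5 on every objective and strictly better on one.

No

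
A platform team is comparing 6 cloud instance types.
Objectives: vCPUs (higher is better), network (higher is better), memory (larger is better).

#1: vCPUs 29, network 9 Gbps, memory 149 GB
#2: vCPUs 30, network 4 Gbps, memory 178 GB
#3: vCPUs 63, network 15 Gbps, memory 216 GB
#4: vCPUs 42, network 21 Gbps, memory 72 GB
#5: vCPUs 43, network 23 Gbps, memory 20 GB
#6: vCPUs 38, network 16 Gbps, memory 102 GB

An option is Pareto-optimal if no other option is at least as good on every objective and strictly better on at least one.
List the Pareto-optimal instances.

#1: dominated by #3 (vCPUs 63≥29, network 15≥9, memory 216≥149).
#2: dominated by #3 (vCPUs 63≥30, network 15≥4, memory 216≥178).
#3: not dominated (best vCPUs).
#4: not dominated.
#5: not dominated (best network).
#6: not dominated.

#3, #4, #5, #6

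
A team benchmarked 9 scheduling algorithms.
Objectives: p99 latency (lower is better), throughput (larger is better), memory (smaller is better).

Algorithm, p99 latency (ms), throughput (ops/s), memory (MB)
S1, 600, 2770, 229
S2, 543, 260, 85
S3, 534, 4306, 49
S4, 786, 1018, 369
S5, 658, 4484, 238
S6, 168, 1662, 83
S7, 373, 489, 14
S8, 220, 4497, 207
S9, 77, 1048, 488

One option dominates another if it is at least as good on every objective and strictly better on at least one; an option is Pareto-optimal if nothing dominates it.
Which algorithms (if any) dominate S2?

S3, S6, S7

S3: p99 latency 534≤543, throughput 4306≥260, memory 49≤85 — dominates S2.
S6: p99 latency 168≤543, throughput 1662≥260, memory 83≤85 — dominates S2.
S7: p99 latency 373≤543, throughput 489≥260, memory 14≤85 — dominates S2.
Others (S1, S4, S5, S8, S9) are each worse than S2 on at least one objective.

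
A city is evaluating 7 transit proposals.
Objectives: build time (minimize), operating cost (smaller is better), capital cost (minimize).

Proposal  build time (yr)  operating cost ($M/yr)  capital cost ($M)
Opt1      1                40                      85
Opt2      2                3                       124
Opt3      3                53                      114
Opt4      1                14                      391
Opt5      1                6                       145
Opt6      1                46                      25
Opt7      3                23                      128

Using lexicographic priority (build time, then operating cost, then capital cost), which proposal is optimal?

First minimize build time: best is 1, kept {Opt1, Opt4, Opt5, Opt6}.
Then minimize operating cost: best is 6, kept {Opt5}.

Opt5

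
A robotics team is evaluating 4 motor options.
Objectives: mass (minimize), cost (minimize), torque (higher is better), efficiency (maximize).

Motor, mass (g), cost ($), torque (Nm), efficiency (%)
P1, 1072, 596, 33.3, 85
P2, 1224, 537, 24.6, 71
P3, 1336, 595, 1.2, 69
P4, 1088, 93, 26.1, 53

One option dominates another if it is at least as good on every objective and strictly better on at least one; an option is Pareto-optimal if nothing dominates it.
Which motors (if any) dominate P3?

P2

P2: mass 1224≤1336, cost 537≤595, torque 24.6≥1.2, efficiency 71≥69 — dominates P3.
Others (P1, P4) are each worse than P3 on at least one objective.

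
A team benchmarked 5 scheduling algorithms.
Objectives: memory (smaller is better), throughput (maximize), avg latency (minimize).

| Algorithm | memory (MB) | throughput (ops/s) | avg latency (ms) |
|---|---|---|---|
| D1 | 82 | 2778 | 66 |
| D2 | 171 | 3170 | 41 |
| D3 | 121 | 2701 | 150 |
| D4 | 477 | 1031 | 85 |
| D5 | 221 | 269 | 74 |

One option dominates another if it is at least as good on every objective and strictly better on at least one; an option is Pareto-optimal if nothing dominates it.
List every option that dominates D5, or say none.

D1: memory 82≤221, throughput 2778≥269, avg latency 66≤74 — dominates D5.
D2: memory 171≤221, throughput 3170≥269, avg latency 41≤74 — dominates D5.
Others (D3, D4) are each worse than D5 on at least one objective.

D1, D2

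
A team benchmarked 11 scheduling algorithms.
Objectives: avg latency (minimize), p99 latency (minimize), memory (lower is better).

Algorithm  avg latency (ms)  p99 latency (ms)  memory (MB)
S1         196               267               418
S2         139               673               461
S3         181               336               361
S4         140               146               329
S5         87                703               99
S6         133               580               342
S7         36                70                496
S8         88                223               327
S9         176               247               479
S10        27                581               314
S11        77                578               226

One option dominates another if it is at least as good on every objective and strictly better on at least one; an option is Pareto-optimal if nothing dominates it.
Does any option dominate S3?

Yes

S4 vs S3: avg latency 140≤181, p99 latency 146≤336, memory 329≤361 — S4 is at least as good on every objective and strictly better on at least one, so S4 dominates S3.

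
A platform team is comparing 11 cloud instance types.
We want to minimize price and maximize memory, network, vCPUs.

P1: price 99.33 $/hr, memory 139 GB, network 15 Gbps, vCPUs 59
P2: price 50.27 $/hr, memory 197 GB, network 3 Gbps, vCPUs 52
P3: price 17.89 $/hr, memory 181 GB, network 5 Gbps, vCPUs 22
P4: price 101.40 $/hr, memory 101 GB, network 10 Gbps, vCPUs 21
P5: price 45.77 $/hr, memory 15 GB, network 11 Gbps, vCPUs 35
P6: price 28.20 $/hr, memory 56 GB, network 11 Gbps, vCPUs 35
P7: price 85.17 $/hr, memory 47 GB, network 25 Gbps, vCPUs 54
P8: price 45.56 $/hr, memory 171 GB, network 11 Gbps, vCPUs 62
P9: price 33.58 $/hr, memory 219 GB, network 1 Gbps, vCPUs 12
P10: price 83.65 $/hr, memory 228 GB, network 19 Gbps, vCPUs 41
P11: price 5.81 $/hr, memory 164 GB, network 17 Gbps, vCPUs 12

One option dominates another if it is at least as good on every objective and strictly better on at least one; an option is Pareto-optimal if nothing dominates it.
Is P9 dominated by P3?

P3 vs P9: P3 is worse on memory (181 vs 219), so it does not dominate P9.

No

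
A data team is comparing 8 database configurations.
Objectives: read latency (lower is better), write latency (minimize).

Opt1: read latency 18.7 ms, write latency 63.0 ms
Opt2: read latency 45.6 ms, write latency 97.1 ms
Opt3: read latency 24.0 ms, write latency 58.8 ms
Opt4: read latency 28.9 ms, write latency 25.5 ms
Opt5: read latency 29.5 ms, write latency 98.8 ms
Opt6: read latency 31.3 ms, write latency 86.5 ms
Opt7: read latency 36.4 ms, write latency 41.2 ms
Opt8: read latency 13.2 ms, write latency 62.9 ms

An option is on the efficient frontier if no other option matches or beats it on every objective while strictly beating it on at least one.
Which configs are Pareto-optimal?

Opt3, Opt4, Opt8

Opt1: dominated by Opt8 (read latency 13.2≤18.7, write latency 62.9≤63.0).
Opt2: dominated by Opt1 (read latency 18.7≤45.6, write latency 63.0≤97.1).
Opt3: not dominated.
Opt4: not dominated (best write latency).
Opt5: dominated by Opt1 (read latency 18.7≤29.5, write latency 63.0≤98.8).
Opt6: dominated by Opt1 (read latency 18.7≤31.3, write latency 63.0≤86.5).
Opt7: dominated by Opt4 (read latency 28.9≤36.4, write latency 25.5≤41.2).
Opt8: not dominated (best read latency).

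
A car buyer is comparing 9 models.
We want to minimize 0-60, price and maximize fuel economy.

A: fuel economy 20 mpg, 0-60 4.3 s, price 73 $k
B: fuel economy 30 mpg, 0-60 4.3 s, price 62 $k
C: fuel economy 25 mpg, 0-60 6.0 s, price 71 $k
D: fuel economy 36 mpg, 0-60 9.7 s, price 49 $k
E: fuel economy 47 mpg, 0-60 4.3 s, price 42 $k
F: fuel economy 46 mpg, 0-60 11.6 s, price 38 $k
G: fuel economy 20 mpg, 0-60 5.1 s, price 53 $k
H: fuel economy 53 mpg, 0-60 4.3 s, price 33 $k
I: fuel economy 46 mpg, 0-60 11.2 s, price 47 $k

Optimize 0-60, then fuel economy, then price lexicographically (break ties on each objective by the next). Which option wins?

H

First minimize 0-60: best is 4.3, kept {A, B, E, H}.
Then maximize fuel economy: best is 53, kept {H}.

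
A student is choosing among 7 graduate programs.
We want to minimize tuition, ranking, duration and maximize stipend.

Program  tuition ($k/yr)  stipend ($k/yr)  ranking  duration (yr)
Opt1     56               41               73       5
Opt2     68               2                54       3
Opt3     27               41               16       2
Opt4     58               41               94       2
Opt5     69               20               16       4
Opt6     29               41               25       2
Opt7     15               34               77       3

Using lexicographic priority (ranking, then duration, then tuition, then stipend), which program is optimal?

Opt3

First minimize ranking: best is 16, kept {Opt3, Opt5}.
Then minimize duration: best is 2, kept {Opt3}.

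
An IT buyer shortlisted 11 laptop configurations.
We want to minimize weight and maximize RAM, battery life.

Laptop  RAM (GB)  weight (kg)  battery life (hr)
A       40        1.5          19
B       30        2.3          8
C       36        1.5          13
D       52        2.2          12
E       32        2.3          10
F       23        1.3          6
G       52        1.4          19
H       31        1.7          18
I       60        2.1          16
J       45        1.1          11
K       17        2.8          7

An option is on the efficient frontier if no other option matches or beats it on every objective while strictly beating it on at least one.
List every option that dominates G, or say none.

A: worse on RAM (40 vs 52).
B: worse on RAM (30 vs 52).
C: worse on RAM (36 vs 52).
D: worse on weight (2.2 vs 1.4).
E: worse on RAM (32 vs 52).
F: worse on RAM (23 vs 52).
H: worse on RAM (31 vs 52).
I: worse on weight (2.1 vs 1.4).
J: worse on RAM (45 vs 52).
K: worse on RAM (17 vs 52).
No option dominates G.

none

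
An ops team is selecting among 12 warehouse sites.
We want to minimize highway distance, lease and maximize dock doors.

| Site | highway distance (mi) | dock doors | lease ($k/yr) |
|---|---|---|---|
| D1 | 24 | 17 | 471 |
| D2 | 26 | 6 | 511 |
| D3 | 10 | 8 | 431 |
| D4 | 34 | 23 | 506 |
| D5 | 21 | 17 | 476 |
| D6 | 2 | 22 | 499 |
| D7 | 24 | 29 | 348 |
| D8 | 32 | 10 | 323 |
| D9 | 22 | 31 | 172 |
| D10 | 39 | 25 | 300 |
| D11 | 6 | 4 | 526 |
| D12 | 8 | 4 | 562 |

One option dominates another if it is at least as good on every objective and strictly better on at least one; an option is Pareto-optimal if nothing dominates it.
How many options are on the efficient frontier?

D1: dominated by D7 (highway distance 24≤24, dock doors 29≥17, lease 348≤471).
D2: dominated by D1 (highway distance 24≤26, dock doors 17≥6, lease 471≤511).
D3: not dominated.
D4: dominated by D7 (highway distance 24≤34, dock doors 29≥23, lease 348≤506).
D5: not dominated.
D6: not dominated (best highway distance).
D7: dominated by D9 (highway distance 22≤24, dock doors 31≥29, lease 172≤348).
D8: dominated by D9 (highway distance 22≤32, dock doors 31≥10, lease 172≤323).
D9: not dominated (best dock doors).
D10: dominated by D9 (highway distance 22≤39, dock doors 31≥25, lease 172≤300).
D11: dominated by D6 (highway distance 2≤6, dock doors 22≥4, lease 499≤526).
D12: dominated by D6 (highway distance 2≤8, dock doors 22≥4, lease 499≤562).
Pareto-optimal: D3, D5, D6, D9 → 4.

4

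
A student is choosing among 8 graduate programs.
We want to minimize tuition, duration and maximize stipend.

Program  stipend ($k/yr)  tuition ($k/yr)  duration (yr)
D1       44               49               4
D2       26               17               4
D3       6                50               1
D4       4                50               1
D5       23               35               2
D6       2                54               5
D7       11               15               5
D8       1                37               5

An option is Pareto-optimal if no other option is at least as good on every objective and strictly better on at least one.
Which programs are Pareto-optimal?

D1: not dominated (best stipend).
D2: not dominated.
D3: not dominated.
D4: dominated by D3 (stipend 6≥4, tuition 50≤50, duration 1≤1).
D5: not dominated.
D6: dominated by D1 (stipend 44≥2, tuition 49≤54, duration 4≤5).
D7: not dominated (best tuition).
D8: dominated by D2 (stipend 26≥1, tuition 17≤37, duration 4≤5).

D1, D2, D3, D5, D7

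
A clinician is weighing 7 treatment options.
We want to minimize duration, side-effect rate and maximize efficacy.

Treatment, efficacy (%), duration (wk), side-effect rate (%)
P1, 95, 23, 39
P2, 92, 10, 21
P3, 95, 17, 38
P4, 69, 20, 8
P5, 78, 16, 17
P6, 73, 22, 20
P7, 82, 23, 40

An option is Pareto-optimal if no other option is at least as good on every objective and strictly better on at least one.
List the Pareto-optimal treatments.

P2, P3, P4, P5

P1: dominated by P3 (efficacy 95≥95, duration 17≤23, side-effect rate 38≤39).
P2: not dominated (best duration).
P3: not dominated.
P4: not dominated (best side-effect rate).
P5: not dominated.
P6: dominated by P5 (efficacy 78≥73, duration 16≤22, side-effect rate 17≤20).
P7: dominated by P1 (efficacy 95≥82, duration 23≤23, side-effect rate 39≤40).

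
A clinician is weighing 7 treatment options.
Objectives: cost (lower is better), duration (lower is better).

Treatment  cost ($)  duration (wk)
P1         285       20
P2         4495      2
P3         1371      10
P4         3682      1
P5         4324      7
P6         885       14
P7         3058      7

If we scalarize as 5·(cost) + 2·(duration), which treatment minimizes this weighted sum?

P1

P1: 5·285 + 2·20 = 1465
P2: 5·4495 + 2·2 = 22479
P3: 5·1371 + 2·10 = 6875
P4: 5·3682 + 2·1 = 18412
P5: 5·4324 + 2·7 = 21634
P6: 5·885 + 2·14 = 4453
P7: 5·3058 + 2·7 = 15304
Lowest: P1 at 1465.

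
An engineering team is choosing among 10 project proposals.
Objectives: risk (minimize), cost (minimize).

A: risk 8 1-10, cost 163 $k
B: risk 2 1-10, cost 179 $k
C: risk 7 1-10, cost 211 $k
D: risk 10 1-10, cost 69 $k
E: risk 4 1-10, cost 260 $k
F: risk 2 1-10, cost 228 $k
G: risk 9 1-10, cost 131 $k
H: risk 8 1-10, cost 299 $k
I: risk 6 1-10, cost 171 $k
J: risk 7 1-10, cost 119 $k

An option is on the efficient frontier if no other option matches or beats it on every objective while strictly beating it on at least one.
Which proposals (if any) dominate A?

J

J: risk 7≤8, cost 119≤163 — dominates A.
Others (B, C, D, E, F, G, H, I) are each worse than A on at least one objective.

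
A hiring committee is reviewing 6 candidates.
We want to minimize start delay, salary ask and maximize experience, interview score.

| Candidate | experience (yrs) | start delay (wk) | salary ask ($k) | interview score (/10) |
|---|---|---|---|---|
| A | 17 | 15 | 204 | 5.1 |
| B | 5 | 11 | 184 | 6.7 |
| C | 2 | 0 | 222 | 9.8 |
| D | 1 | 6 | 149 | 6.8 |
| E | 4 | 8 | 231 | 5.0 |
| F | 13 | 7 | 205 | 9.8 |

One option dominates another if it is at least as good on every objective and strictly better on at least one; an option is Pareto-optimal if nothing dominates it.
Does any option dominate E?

F vs E: experience 13≥4, start delay 7≤8, salary ask 205≤231, interview score 9.8≥5.0 — F is at least as good on every objective and strictly better on at least one, so F dominates E.

Yes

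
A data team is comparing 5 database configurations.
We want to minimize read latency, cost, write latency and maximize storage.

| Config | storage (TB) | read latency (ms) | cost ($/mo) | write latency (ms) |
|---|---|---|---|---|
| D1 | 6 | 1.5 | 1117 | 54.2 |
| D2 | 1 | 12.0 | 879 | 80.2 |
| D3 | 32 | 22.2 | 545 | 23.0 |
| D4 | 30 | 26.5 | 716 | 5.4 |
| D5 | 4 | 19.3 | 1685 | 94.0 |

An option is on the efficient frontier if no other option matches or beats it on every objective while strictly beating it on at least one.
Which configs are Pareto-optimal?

D1: not dominated (best read latency).
D2: not dominated.
D3: not dominated (best storage).
D4: not dominated (best write latency).
D5: dominated by D1 (storage 6≥4, read latency 1.5≤19.3, cost 1117≤1685, write latency 54.2≤94.0).

D1, D2, D3, D4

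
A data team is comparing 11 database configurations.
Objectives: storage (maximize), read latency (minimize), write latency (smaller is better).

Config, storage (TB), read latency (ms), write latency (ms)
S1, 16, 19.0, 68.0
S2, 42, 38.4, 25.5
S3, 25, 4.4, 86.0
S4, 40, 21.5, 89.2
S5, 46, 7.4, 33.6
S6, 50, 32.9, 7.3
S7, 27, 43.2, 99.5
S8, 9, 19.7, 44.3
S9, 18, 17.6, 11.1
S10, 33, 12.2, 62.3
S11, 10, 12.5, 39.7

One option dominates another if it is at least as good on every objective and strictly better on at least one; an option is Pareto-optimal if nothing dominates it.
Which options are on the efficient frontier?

S1: dominated by S5 (storage 46≥16, read latency 7.4≤19.0, write latency 33.6≤68.0).
S2: dominated by S6 (storage 50≥42, read latency 32.9≤38.4, write latency 7.3≤25.5).
S3: not dominated (best read latency).
S4: dominated by S5 (storage 46≥40, read latency 7.4≤21.5, write latency 33.6≤89.2).
S5: not dominated.
S6: not dominated (best storage).
S7: dominated by S2 (storage 42≥27, read latency 38.4≤43.2, write latency 25.5≤99.5).
S8: dominated by S5 (storage 46≥9, read latency 7.4≤19.7, write latency 33.6≤44.3).
S9: not dominated.
S10: dominated by S5 (storage 46≥33, read latency 7.4≤12.2, write latency 33.6≤62.3).
S11: dominated by S5 (storage 46≥10, read latency 7.4≤12.5, write latency 33.6≤39.7).

S3, S5, S6, S9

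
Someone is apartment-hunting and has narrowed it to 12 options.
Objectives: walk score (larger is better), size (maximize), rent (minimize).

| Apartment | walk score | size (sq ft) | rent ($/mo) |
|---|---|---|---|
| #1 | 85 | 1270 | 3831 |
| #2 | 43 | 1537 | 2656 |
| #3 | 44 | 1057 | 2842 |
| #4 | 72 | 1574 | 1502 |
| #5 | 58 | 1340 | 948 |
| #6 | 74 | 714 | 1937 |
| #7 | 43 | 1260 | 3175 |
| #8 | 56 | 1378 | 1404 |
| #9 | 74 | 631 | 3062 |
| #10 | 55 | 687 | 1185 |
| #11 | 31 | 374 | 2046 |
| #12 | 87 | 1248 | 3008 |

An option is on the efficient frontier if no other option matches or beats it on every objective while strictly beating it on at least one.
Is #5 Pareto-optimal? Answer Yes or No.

#1: worse on size (1270 vs 1340).
#2: worse on walk score (43 vs 58).
#3: worse on walk score (44 vs 58).
#4: worse on rent (1502 vs 948).
#6: worse on size (714 vs 1340).
#7: worse on walk score (43 vs 58).
#8: worse on walk score (56 vs 58).
#9: worse on size (631 vs 1340).
#10: worse on walk score (55 vs 58).
#11: worse on walk score (31 vs 58).
#12: worse on size (1248 vs 1340).
No option is at least as good as #5 on every objective and strictly better on one.

Yes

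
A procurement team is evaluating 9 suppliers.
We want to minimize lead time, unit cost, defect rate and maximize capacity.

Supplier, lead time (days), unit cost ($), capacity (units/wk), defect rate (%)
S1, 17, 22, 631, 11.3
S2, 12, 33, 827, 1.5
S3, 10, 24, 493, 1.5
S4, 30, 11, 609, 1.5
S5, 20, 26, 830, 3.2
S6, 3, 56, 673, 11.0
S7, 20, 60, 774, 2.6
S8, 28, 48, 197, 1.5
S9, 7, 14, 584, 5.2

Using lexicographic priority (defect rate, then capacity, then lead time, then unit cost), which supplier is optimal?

First minimize defect rate: best is 1.5, kept {S2, S3, S4, S8}.
Then maximize capacity: best is 827, kept {S2}.

S2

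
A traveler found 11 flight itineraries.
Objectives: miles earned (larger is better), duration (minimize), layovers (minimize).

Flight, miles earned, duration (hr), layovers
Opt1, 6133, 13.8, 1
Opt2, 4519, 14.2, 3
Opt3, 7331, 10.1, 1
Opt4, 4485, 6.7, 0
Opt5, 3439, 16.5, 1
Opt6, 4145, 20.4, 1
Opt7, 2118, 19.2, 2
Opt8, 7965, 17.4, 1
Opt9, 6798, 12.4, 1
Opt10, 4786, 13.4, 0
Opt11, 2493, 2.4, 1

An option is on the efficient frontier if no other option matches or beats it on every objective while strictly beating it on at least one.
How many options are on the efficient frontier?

Opt1: dominated by Opt3 (miles earned 7331≥6133, duration 10.1≤13.8, layovers 1≤1).
Opt2: dominated by Opt1 (miles earned 6133≥4519, duration 13.8≤14.2, layovers 1≤3).
Opt3: not dominated.
Opt4: not dominated.
Opt5: dominated by Opt1 (miles earned 6133≥3439, duration 13.8≤16.5, layovers 1≤1).
Opt6: dominated by Opt1 (miles earned 6133≥4145, duration 13.8≤20.4, layovers 1≤1).
Opt7: dominated by Opt1 (miles earned 6133≥2118, duration 13.8≤19.2, layovers 1≤2).
Opt8: not dominated (best miles earned).
Opt9: dominated by Opt3 (miles earned 7331≥6798, duration 10.1≤12.4, layovers 1≤1).
Opt10: not dominated.
Opt11: not dominated (best duration).
Pareto-optimal: Opt3, Opt4, Opt8, Opt10, Opt11 → 5.

5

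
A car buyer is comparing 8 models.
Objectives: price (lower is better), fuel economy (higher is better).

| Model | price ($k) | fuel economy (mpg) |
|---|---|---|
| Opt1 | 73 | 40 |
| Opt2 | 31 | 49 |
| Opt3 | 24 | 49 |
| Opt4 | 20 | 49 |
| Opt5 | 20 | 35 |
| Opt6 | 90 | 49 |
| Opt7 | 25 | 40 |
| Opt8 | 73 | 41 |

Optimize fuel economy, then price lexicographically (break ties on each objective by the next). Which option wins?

Opt4

First maximize fuel economy: best is 49, kept {Opt2, Opt3, Opt4, Opt6}.
Then minimize price: best is 20, kept {Opt4}.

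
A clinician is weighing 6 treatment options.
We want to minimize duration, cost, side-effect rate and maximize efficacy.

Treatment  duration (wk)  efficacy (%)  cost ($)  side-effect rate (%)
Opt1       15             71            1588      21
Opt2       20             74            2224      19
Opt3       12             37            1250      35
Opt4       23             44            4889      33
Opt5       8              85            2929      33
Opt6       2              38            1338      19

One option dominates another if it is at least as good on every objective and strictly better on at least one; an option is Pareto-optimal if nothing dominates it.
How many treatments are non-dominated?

5

Opt1: not dominated.
Opt2: not dominated.
Opt3: not dominated (best cost).
Opt4: dominated by Opt1 (duration 15≤23, efficacy 71≥44, cost 1588≤4889, side-effect rate 21≤33).
Opt5: not dominated (best efficacy).
Opt6: not dominated (best duration).
Pareto-optimal: Opt1, Opt2, Opt3, Opt5, Opt6 → 5.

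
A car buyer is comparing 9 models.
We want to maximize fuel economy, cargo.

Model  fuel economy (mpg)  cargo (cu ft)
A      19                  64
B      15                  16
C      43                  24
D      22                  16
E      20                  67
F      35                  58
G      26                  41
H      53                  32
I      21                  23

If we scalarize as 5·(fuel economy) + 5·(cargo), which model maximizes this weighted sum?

A: 5·19 + 5·64 = 415
B: 5·15 + 5·16 = 155
C: 5·43 + 5·24 = 335
D: 5·22 + 5·16 = 190
E: 5·20 + 5·67 = 435
F: 5·35 + 5·58 = 465
G: 5·26 + 5·41 = 335
H: 5·53 + 5·32 = 425
I: 5·21 + 5·23 = 220
Highest: F at 465.

F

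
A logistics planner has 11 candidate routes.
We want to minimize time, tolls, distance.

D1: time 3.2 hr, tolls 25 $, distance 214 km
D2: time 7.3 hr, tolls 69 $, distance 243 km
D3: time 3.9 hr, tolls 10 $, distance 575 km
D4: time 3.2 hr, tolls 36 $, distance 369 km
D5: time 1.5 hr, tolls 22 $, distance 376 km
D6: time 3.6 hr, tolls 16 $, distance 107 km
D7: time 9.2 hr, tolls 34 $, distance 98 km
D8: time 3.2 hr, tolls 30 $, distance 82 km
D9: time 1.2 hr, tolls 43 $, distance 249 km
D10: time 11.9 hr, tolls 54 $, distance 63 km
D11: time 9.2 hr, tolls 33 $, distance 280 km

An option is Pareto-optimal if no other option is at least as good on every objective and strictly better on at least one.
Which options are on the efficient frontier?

D1, D3, D5, D6, D8, D9, D10

D1: not dominated.
D2: dominated by D1 (time 3.2≤7.3, tolls 25≤69, distance 214≤243).
D3: not dominated (best tolls).
D4: dominated by D1 (time 3.2≤3.2, tolls 25≤36, distance 214≤369).
D5: not dominated.
D6: not dominated.
D7: dominated by D8 (time 3.2≤9.2, tolls 30≤34, distance 82≤98).
D8: not dominated.
D9: not dominated (best time).
D10: not dominated (best distance).
D11: dominated by D1 (time 3.2≤9.2, tolls 25≤33, distance 214≤280).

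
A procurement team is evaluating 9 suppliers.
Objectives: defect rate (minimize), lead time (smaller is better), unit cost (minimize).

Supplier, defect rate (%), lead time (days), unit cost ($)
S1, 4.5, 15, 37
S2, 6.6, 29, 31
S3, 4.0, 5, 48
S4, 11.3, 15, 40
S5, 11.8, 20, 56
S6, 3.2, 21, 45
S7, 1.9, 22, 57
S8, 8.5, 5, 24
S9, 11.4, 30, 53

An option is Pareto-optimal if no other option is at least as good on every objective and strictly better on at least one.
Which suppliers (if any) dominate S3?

S1: worse on defect rate (4.5 vs 4.0).
S2: worse on defect rate (6.6 vs 4.0).
S4: worse on defect rate (11.3 vs 4.0).
S5: worse on defect rate (11.8 vs 4.0).
S6: worse on lead time (21 vs 5).
S7: worse on lead time (22 vs 5).
S8: worse on defect rate (8.5 vs 4.0).
S9: worse on defect rate (11.4 vs 4.0).
No option dominates S3.

none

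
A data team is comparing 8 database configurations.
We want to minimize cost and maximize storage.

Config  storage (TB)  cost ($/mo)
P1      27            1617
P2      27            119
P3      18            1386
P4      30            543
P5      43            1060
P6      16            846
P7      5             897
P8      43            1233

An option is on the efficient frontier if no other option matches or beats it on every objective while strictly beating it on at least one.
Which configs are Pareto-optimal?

P2, P4, P5

P1: dominated by P2 (storage 27≥27, cost 119≤1617).
P2: not dominated (best cost).
P3: dominated by P2 (storage 27≥18, cost 119≤1386).
P4: not dominated.
P5: not dominated.
P6: dominated by P2 (storage 27≥16, cost 119≤846).
P7: dominated by P2 (storage 27≥5, cost 119≤897).
P8: dominated by P5 (storage 43≥43, cost 1060≤1233).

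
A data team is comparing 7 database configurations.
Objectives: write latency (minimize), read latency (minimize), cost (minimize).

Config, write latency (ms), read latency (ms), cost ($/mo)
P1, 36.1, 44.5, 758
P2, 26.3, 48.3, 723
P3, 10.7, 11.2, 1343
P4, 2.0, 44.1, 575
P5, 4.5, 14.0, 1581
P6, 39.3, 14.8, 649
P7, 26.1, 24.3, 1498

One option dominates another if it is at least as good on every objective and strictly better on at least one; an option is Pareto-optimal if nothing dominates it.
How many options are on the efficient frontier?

P1: dominated by P4 (write latency 2.0≤36.1, read latency 44.1≤44.5, cost 575≤758).
P2: dominated by P4 (write latency 2.0≤26.3, read latency 44.1≤48.3, cost 575≤723).
P3: not dominated (best read latency).
P4: not dominated (best write latency).
P5: not dominated.
P6: not dominated.
P7: dominated by P3 (write latency 10.7≤26.1, read latency 11.2≤24.3, cost 1343≤1498).
Pareto-optimal: P3, P4, P5, P6 → 4.

4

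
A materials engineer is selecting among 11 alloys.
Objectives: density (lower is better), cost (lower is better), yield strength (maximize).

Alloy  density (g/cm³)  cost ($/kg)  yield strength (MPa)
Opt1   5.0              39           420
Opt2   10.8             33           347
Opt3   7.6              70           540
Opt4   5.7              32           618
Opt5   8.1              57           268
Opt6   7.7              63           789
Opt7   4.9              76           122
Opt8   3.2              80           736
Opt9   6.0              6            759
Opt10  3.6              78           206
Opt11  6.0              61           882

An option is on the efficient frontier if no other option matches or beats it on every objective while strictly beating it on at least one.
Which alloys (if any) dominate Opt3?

Opt4, Opt9, Opt11

Opt4: density 5.7≤7.6, cost 32≤70, yield strength 618≥540 — dominates Opt3.
Opt9: density 6.0≤7.6, cost 6≤70, yield strength 759≥540 — dominates Opt3.
Opt11: density 6.0≤7.6, cost 61≤70, yield strength 882≥540 — dominates Opt3.
Others (Opt1, Opt2, Opt5, Opt6, Opt7, Opt8, Opt10) are each worse than Opt3 on at least one objective.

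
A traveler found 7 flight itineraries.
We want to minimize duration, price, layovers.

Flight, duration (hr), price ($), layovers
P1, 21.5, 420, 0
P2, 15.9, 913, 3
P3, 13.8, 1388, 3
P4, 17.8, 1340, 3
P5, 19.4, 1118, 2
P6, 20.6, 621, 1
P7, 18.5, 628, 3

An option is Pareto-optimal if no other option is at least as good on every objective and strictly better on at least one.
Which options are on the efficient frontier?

P1: not dominated (best price).
P2: not dominated.
P3: not dominated (best duration).
P4: dominated by P2 (duration 15.9≤17.8, price 913≤1340, layovers 3≤3).
P5: not dominated.
P6: not dominated.
P7: not dominated.

P1, P2, P3, P5, P6, P7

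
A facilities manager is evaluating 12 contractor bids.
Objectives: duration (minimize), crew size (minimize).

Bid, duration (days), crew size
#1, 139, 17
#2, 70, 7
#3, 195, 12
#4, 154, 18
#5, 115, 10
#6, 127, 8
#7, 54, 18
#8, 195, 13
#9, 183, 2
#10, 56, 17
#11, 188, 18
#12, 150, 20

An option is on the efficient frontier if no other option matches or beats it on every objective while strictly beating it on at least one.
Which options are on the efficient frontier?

#1: dominated by #2 (duration 70≤139, crew size 7≤17).
#2: not dominated.
#3: dominated by #2 (duration 70≤195, crew size 7≤12).
#4: dominated by #1 (duration 139≤154, crew size 17≤18).
#5: dominated by #2 (duration 70≤115, crew size 7≤10).
#6: dominated by #2 (duration 70≤127, crew size 7≤8).
#7: not dominated (best duration).
#8: dominated by #2 (duration 70≤195, crew size 7≤13).
#9: not dominated (best crew size).
#10: not dominated.
#11: dominated by #1 (duration 139≤188, crew size 17≤18).
#12: dominated by #1 (duration 139≤150, crew size 17≤20).

#2, #7, #9, #10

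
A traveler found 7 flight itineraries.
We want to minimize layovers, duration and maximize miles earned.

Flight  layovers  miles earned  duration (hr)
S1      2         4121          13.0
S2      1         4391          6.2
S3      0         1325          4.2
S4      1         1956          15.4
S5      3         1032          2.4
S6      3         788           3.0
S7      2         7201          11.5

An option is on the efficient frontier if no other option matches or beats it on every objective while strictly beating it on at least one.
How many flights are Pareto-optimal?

4

S1: dominated by S2 (layovers 1≤2, miles earned 4391≥4121, duration 6.2≤13.0).
S2: not dominated.
S3: not dominated (best layovers).
S4: dominated by S2 (layovers 1≤1, miles earned 4391≥1956, duration 6.2≤15.4).
S5: not dominated (best duration).
S6: dominated by S5 (layovers 3≤3, miles earned 1032≥788, duration 2.4≤3.0).
S7: not dominated (best miles earned).
Pareto-optimal: S2, S3, S5, S7 → 4.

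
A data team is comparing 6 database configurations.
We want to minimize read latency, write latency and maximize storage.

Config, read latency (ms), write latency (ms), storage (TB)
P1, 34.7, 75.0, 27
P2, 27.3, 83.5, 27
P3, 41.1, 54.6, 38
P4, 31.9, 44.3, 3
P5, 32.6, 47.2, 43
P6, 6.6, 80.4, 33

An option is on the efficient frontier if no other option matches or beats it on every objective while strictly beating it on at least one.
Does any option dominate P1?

P5 vs P1: read latency 32.6≤34.7, write latency 47.2≤75.0, storage 43≥27 — P5 is at least as good on every objective and strictly better on at least one, so P5 dominates P1.

Yes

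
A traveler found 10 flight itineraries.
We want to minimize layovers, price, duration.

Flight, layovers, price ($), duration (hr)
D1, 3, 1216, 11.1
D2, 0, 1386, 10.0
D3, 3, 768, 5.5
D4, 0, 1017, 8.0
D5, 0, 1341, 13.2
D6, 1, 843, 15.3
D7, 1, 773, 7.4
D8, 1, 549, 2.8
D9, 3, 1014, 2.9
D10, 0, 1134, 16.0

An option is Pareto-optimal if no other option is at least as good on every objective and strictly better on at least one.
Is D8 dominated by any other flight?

D1: worse on layovers (3 vs 1).
D2: worse on price (1386 vs 549).
D3: worse on layovers (3 vs 1).
D4: worse on price (1017 vs 549).
D5: worse on price (1341 vs 549).
D6: worse on price (843 vs 549).
D7: worse on price (773 vs 549).
D9: worse on layovers (3 vs 1).
D10: worse on price (1134 vs 549).
No option is at least as good as D8 on every objective and strictly better on one.

No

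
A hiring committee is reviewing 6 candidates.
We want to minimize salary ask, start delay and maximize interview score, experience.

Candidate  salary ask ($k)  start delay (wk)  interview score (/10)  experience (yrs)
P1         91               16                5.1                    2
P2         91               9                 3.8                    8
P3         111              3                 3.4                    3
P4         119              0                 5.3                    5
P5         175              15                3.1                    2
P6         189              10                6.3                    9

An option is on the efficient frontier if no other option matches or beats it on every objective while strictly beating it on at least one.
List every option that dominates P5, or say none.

P2: salary ask 91≤175, start delay 9≤15, interview score 3.8≥3.1, experience 8≥2 — dominates P5.
P3: salary ask 111≤175, start delay 3≤15, interview score 3.4≥3.1, experience 3≥2 — dominates P5.
P4: salary ask 119≤175, start delay 0≤15, interview score 5.3≥3.1, experience 5≥2 — dominates P5.
Others (P1, P6) are each worse than P5 on at least one objective.

P2, P3, P4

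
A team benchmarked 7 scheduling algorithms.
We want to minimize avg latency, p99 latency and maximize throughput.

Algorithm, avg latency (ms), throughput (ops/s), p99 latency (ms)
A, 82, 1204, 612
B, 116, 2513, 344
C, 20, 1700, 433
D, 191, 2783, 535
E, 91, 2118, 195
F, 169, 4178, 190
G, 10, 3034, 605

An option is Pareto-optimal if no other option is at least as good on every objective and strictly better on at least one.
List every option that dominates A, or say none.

C: avg latency 20≤82, throughput 1700≥1204, p99 latency 433≤612 — dominates A.
G: avg latency 10≤82, throughput 3034≥1204, p99 latency 605≤612 — dominates A.
Others (B, D, E, F) are each worse than A on at least one objective.

C, G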